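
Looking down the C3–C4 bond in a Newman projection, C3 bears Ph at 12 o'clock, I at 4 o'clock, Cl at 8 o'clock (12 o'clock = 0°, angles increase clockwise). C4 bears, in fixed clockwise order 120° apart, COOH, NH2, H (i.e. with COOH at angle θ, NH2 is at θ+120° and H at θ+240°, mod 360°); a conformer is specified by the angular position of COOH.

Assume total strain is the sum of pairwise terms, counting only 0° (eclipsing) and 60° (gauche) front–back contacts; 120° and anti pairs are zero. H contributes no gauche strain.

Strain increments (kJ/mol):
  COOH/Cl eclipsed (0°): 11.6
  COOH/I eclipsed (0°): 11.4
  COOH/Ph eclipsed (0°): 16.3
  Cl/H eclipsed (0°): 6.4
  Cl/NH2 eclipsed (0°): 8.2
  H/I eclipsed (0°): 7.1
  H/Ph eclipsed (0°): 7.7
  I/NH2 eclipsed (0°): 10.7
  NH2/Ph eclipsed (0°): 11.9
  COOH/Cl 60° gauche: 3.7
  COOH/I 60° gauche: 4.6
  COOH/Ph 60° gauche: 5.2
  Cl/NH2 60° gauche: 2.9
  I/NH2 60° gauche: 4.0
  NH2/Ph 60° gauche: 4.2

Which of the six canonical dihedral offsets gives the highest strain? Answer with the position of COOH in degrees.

COOH at 0° (eclipsed): Ph–COOH eclipsed, I–NH2 eclipsed, Cl–H eclipsed; 16.3 + 10.7 + 6.4 = 33.4 kJ/mol.
COOH at 60° (staggered): Ph–COOH gauche, I–COOH gauche, I–NH2 gauche, Cl–NH2 gauche; 5.2 + 4.6 + 4.0 + 2.9 = 16.7 kJ/mol.
COOH at 120° (eclipsed): Ph–H eclipsed, I–COOH eclipsed, Cl–NH2 eclipsed; 7.7 + 11.4 + 8.2 = 27.3 kJ/mol.
COOH at 180° (staggered): Ph–NH2 gauche, I–COOH gauche, Cl–COOH gauche, Cl–NH2 gauche; 4.2 + 4.6 + 3.7 + 2.9 = 15.4 kJ/mol.
COOH at 240° (eclipsed): Ph–NH2 eclipsed, I–H eclipsed, Cl–COOH eclipsed; 11.9 + 7.1 + 11.6 = 30.6 kJ/mol.
COOH at 300° (staggered): Ph–COOH gauche, Ph–NH2 gauche, I–NH2 gauche, Cl–COOH gauche; 5.2 + 4.2 + 4.0 + 3.7 = 17.1 kJ/mol.
The maximum (33.4 kJ/mol) occurs with COOH at 0°.

0°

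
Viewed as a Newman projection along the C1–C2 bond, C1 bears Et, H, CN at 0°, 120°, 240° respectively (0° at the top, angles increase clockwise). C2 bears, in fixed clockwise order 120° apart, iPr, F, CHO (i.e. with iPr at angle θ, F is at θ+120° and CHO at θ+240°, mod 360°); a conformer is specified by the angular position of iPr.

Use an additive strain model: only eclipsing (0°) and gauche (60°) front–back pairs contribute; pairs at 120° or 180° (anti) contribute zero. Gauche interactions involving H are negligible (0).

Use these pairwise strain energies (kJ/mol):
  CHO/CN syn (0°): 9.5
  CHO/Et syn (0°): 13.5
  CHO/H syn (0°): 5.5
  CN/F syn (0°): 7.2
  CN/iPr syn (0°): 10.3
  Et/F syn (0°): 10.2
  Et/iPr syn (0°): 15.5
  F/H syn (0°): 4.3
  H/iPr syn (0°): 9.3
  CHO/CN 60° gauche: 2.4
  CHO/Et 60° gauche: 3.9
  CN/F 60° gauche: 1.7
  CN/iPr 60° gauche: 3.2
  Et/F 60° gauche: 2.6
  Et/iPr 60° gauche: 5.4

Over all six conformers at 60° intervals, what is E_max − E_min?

18.6 kJ/mol

iPr at 0° (eclipsed): Et–iPr eclipsed, H–F eclipsed, CN–CHO eclipsed; 15.5 + 4.3 + 9.5 = 29.3 kJ/mol.
iPr at 60° (staggered): Et–iPr gauche, Et–CHO gauche, CN–F gauche, CN–CHO gauche; 5.4 + 3.9 + 1.7 + 2.4 = 13.4 kJ/mol.
iPr at 120° (eclipsed): Et–CHO eclipsed, H–iPr eclipsed, CN–F eclipsed; 13.5 + 9.3 + 7.2 = 30.0 kJ/mol.
iPr at 180° (staggered): Et–F gauche, Et–CHO gauche, CN–iPr gauche, CN–F gauche; 2.6 + 3.9 + 3.2 + 1.7 = 11.4 kJ/mol.
iPr at 240° (eclipsed): Et–F eclipsed, H–CHO eclipsed, CN–iPr eclipsed; 10.2 + 5.5 + 10.3 = 26.0 kJ/mol.
iPr at 300° (staggered): Et–iPr gauche, Et–F gauche, CN–iPr gauche, CN–CHO gauche; 5.4 + 2.6 + 3.2 + 2.4 = 13.6 kJ/mol.
Max at 120° (30.0 kJ/mol), min at 180° (11.4 kJ/mol); barrier = 18.6 kJ/mol.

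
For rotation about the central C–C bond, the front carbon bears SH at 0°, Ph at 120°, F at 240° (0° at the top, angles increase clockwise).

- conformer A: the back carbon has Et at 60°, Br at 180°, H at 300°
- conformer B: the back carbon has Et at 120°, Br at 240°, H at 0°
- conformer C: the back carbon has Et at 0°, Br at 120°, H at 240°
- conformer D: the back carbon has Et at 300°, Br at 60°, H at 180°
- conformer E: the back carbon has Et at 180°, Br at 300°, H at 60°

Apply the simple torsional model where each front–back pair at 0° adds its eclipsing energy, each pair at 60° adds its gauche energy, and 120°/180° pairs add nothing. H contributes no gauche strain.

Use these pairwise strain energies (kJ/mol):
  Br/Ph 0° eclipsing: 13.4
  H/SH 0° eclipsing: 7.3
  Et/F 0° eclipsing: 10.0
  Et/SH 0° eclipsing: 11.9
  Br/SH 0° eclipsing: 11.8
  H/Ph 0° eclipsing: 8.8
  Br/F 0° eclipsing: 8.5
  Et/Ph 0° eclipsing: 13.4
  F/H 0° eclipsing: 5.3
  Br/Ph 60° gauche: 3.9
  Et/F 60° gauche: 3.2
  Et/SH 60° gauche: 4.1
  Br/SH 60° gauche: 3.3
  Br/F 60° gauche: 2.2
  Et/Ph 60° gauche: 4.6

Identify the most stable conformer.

A (staggered): SH(0°)/Et(60°) gauche 4.1; Ph(120°)/Et(60°) gauche 4.6; Ph(120°)/Br(180°) gauche 3.9; F(240°)/Br(180°) gauche 2.2 → 14.8 kJ/mol.
B (eclipsed): SH(0°)/H(0°) eclipsed 7.3; Ph(120°)/Et(120°) eclipsed 13.4; F(240°)/Br(240°) eclipsed 8.5 → 29.2 kJ/mol.
C (eclipsed): SH(0°)/Et(0°) eclipsed 11.9; Ph(120°)/Br(120°) eclipsed 13.4; F(240°)/H(240°) eclipsed 5.3 → 30.6 kJ/mol.
D (staggered): SH(0°)/Et(300°) gauche 4.1; SH(0°)/Br(60°) gauche 3.3; Ph(120°)/Br(60°) gauche 3.9; F(240°)/Et(300°) gauche 3.2 → 14.5 kJ/mol.
E (staggered): SH(0°)/Br(300°) gauche 3.3; Ph(120°)/Et(180°) gauche 4.6; F(240°)/Et(180°) gauche 3.2; F(240°)/Br(300°) gauche 2.2 → 13.3 kJ/mol.
E has the lowest total (13.3 kJ/mol).

E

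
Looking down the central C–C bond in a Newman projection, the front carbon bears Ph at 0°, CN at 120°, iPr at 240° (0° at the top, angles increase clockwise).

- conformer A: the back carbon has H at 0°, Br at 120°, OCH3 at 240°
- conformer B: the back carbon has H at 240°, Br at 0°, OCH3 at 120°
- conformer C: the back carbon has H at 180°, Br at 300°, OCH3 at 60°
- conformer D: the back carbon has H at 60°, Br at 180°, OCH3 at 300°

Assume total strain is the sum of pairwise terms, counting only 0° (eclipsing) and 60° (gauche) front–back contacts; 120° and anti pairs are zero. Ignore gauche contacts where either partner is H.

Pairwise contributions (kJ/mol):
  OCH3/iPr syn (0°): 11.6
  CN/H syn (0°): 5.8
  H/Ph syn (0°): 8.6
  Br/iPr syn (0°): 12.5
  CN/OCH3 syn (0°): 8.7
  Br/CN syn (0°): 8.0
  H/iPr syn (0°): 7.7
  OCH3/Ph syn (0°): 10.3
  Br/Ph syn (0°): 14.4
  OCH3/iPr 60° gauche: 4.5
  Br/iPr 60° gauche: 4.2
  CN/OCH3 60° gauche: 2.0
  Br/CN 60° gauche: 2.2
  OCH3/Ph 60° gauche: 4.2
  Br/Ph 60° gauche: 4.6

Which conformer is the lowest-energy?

C

A (eclipsed): Ph–H eclipsed, CN–Br eclipsed, iPr–OCH3 eclipsed; 8.6 + 8.0 + 11.6 = 28.2 kJ/mol.
B (eclipsed): Ph–Br eclipsed, CN–OCH3 eclipsed, iPr–H eclipsed; 14.4 + 8.7 + 7.7 = 30.8 kJ/mol.
C (staggered): Ph–Br gauche, Ph–OCH3 gauche, CN–OCH3 gauche, iPr–Br gauche; 4.6 + 4.2 + 2.0 + 4.2 = 15.0 kJ/mol.
D (staggered): Ph–OCH3 gauche, CN–Br gauche, iPr–Br gauche, iPr–OCH3 gauche; 4.2 + 2.2 + 4.2 + 4.5 = 15.1 kJ/mol.
C has the lowest total (15.0 kJ/mol).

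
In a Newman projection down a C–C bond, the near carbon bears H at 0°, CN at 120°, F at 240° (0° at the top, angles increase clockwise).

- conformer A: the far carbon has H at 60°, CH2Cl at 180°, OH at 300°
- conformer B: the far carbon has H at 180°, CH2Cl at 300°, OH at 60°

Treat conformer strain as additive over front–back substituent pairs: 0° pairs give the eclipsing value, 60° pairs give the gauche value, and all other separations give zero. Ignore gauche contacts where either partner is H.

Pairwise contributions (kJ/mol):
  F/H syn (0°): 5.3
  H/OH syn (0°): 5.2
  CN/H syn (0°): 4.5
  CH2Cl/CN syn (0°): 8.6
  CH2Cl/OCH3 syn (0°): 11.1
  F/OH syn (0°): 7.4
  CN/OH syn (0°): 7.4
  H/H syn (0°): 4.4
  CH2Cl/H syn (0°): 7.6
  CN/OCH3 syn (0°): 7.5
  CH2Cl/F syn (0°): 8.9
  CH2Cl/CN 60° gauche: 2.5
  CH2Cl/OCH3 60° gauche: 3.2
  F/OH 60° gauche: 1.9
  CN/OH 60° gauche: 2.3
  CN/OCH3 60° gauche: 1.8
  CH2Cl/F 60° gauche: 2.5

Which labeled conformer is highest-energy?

A is staggered. CN at 120° is gauche with CH2Cl at 180° (2.5); F at 240° is gauche with CH2Cl at 180° (2.5); F at 240° is gauche with OH at 300° (1.9). Total 6.9 kJ/mol.
B is staggered. CN at 120° is gauche with OH at 60° (2.3); F at 240° is gauche with CH2Cl at 300° (2.5). Total 4.8 kJ/mol.
A has the highest total (6.9 kJ/mol).

A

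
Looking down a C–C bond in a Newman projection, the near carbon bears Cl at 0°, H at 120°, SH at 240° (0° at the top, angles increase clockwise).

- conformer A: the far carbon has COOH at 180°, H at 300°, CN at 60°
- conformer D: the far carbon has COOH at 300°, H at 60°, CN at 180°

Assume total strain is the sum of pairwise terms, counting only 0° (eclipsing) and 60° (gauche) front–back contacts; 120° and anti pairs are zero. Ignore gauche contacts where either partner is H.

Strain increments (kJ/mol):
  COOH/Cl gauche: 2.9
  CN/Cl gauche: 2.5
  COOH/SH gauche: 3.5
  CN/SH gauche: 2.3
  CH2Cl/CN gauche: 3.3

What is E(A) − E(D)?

-2.7 kJ/mol

A is staggered. Cl at 0° is gauche with CN at 60° (2.5); SH at 240° is gauche with COOH at 180° (3.5). Total 6.0 kJ/mol.
D is staggered. Cl at 0° is gauche with COOH at 300° (2.9); SH at 240° is gauche with COOH at 300° (3.5); SH at 240° is gauche with CN at 180° (2.3). Total 8.7 kJ/mol.
E(A) − E(D) = 6.0 − 8.7 = -2.7 kJ/mol.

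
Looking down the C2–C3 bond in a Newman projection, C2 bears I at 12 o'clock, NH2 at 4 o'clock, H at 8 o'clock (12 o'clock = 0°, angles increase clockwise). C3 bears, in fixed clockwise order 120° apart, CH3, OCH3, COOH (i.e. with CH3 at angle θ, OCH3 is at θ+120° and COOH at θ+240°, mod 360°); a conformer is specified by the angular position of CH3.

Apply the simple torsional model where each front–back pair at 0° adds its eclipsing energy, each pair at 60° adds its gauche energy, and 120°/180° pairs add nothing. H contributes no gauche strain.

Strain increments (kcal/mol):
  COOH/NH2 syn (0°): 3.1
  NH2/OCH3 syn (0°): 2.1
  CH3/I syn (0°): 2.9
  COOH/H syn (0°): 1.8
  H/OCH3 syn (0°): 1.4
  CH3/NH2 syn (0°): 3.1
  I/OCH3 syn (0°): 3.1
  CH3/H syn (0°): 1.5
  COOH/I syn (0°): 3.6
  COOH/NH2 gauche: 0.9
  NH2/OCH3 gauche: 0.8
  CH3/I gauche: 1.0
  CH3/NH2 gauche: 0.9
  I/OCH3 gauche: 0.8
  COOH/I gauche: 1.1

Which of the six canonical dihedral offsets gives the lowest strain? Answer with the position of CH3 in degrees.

CH3 at 0° (eclipsed): I(0°)/CH3(0°) eclipsed 2.9; NH2(120°)/OCH3(120°) eclipsed 2.1; H(240°)/COOH(240°) eclipsed 1.8 → 6.8 kcal/mol.
CH3 at 60° (staggered): I(0°)/CH3(60°) gauche 1.0; I(0°)/COOH(300°) gauche 1.1; NH2(120°)/CH3(60°) gauche 0.9; NH2(120°)/OCH3(180°) gauche 0.8 → 3.8 kcal/mol.
CH3 at 120° (eclipsed): I(0°)/COOH(0°) eclipsed 3.6; NH2(120°)/CH3(120°) eclipsed 3.1; H(240°)/OCH3(240°) eclipsed 1.4 → 8.1 kcal/mol.
CH3 at 180° (staggered): I(0°)/OCH3(300°) gauche 0.8; I(0°)/COOH(60°) gauche 1.1; NH2(120°)/CH3(180°) gauche 0.9; NH2(120°)/COOH(60°) gauche 0.9 → 3.7 kcal/mol.
CH3 at 240° (eclipsed): I(0°)/OCH3(0°) eclipsed 3.1; NH2(120°)/COOH(120°) eclipsed 3.1; H(240°)/CH3(240°) eclipsed 1.5 → 7.7 kcal/mol.
CH3 at 300° (staggered): I(0°)/CH3(300°) gauche 1.0; I(0°)/OCH3(60°) gauche 0.8; NH2(120°)/OCH3(60°) gauche 0.8; NH2(120°)/COOH(180°) gauche 0.9 → 3.5 kcal/mol.
The minimum (3.5 kcal/mol) occurs with CH3 at 300°.

300°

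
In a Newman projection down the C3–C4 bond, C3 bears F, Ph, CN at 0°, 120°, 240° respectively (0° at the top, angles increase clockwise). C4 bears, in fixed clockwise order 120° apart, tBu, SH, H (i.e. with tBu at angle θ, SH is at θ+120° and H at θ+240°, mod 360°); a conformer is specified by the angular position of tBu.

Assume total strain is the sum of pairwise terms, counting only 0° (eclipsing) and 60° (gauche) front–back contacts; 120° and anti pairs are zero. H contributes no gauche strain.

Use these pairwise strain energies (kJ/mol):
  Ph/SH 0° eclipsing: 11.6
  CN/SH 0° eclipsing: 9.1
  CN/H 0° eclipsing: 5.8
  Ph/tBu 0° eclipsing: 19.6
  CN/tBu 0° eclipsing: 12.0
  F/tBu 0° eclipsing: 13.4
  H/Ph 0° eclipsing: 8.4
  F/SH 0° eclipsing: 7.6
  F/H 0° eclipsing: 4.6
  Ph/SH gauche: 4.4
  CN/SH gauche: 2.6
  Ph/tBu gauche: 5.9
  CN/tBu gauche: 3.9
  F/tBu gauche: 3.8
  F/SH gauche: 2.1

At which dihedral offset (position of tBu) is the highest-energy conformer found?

tBu at 0° (eclipsed): F–tBu eclipsed, Ph–SH eclipsed, CN–H eclipsed; 13.4 + 11.6 + 5.8 = 30.8 kJ/mol.
tBu at 60° (staggered): F–tBu gauche, Ph–tBu gauche, Ph–SH gauche, CN–SH gauche; 3.8 + 5.9 + 4.4 + 2.6 = 16.7 kJ/mol.
tBu at 120° (eclipsed): F–H eclipsed, Ph–tBu eclipsed, CN–SH eclipsed; 4.6 + 19.6 + 9.1 = 33.3 kJ/mol.
tBu at 180° (staggered): F–SH gauche, Ph–tBu gauche, CN–tBu gauche, CN–SH gauche; 2.1 + 5.9 + 3.9 + 2.6 = 14.5 kJ/mol.
tBu at 240° (eclipsed): F–SH eclipsed, Ph–H eclipsed, CN–tBu eclipsed; 7.6 + 8.4 + 12.0 = 28.0 kJ/mol.
tBu at 300° (staggered): F–tBu gauche, F–SH gauche, Ph–SH gauche, CN–tBu gauche; 3.8 + 2.1 + 4.4 + 3.9 = 14.2 kJ/mol.
The maximum (33.3 kJ/mol) occurs with tBu at 120°.

120°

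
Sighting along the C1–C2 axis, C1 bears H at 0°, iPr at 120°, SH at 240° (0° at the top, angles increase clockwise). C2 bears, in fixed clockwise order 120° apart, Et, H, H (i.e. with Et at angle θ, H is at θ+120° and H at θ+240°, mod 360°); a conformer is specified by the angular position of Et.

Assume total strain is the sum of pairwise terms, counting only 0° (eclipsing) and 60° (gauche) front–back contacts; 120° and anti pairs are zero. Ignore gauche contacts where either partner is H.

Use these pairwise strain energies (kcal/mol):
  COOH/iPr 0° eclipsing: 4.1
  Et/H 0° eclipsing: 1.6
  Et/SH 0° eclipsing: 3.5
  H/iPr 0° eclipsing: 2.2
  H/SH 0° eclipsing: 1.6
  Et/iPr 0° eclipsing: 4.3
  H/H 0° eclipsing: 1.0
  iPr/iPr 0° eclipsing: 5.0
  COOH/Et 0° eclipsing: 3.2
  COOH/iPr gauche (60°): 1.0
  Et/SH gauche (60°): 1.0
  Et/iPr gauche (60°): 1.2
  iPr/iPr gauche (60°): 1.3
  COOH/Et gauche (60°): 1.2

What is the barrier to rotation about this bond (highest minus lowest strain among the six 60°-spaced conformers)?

5.9 kcal/mol

Et at 0° (eclipsed): H–Et eclipsed, iPr–H eclipsed, SH–H eclipsed; 1.6 + 2.2 + 1.6 = 5.4 kcal/mol.
Et at 60° (staggered): iPr–Et gauche; 1.2 = 1.2 kcal/mol.
Et at 120° (eclipsed): H–H eclipsed, iPr–Et eclipsed, SH–H eclipsed; 1.0 + 4.3 + 1.6 = 6.9 kcal/mol.
Et at 180° (staggered): iPr–Et gauche, SH–Et gauche; 1.2 + 1.0 = 2.2 kcal/mol.
Et at 240° (eclipsed): H–H eclipsed, iPr–H eclipsed, SH–Et eclipsed; 1.0 + 2.2 + 3.5 = 6.7 kcal/mol.
Et at 300° (staggered): SH–Et gauche; 1.0 = 1.0 kcal/mol.
Max at 120° (6.9 kcal/mol), min at 300° (1.0 kcal/mol); barrier = 5.9 kcal/mol.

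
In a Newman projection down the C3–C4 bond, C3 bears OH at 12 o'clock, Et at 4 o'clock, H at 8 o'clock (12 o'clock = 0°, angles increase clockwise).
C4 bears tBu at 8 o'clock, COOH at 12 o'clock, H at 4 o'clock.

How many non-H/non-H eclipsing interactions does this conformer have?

1

Non-H eclipsing pairs: OH(0°)/COOH(0°) — 1 interaction.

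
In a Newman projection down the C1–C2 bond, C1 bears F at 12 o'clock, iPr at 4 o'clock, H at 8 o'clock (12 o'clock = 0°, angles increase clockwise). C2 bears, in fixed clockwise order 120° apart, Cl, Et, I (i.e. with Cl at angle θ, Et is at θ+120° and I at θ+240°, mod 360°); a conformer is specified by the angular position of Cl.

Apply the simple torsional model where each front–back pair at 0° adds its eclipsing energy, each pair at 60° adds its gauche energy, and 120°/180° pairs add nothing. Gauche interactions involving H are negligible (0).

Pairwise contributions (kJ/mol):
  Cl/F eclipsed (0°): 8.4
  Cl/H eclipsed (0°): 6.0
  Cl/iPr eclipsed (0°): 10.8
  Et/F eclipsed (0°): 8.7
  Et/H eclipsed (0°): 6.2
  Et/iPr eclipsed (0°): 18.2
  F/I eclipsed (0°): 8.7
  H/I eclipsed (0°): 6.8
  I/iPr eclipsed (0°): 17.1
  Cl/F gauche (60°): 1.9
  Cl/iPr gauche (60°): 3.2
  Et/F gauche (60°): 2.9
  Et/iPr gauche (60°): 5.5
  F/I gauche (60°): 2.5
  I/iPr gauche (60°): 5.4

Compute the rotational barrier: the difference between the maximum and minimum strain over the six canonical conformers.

20.3 kJ/mol

Cl at 0° (eclipsed): F(0°)/Cl(0°) eclipsed 8.4; iPr(120°)/Et(120°) eclipsed 18.2; H(240°)/I(240°) eclipsed 6.8 → 33.4 kJ/mol.
Cl at 60° (staggered): F(0°)/Cl(60°) gauche 1.9; F(0°)/I(300°) gauche 2.5; iPr(120°)/Cl(60°) gauche 3.2; iPr(120°)/Et(180°) gauche 5.5 → 13.1 kJ/mol.
Cl at 120° (eclipsed): F(0°)/I(0°) eclipsed 8.7; iPr(120°)/Cl(120°) eclipsed 10.8; H(240°)/Et(240°) eclipsed 6.2 → 25.7 kJ/mol.
Cl at 180° (staggered): F(0°)/Et(300°) gauche 2.9; F(0°)/I(60°) gauche 2.5; iPr(120°)/Cl(180°) gauche 3.2; iPr(120°)/I(60°) gauche 5.4 → 14.0 kJ/mol.
Cl at 240° (eclipsed): F(0°)/Et(0°) eclipsed 8.7; iPr(120°)/I(120°) eclipsed 17.1; H(240°)/Cl(240°) eclipsed 6.0 → 31.8 kJ/mol.
Cl at 300° (staggered): F(0°)/Cl(300°) gauche 1.9; F(0°)/Et(60°) gauche 2.9; iPr(120°)/Et(60°) gauche 5.5; iPr(120°)/I(180°) gauche 5.4 → 15.7 kJ/mol.
Max at 0° (33.4 kJ/mol), min at 60° (13.1 kJ/mol); barrier = 20.3 kJ/mol.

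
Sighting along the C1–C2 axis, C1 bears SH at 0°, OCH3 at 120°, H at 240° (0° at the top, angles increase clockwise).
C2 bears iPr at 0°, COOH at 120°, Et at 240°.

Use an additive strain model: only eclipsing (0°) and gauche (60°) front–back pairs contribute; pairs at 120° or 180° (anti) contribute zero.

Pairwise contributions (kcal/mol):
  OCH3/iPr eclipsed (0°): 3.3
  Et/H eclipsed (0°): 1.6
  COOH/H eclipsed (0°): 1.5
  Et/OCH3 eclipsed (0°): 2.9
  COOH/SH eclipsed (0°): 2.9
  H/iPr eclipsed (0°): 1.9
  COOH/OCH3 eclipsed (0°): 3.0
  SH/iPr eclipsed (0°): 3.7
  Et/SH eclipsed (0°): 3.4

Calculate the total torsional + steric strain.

8.3 kcal/mol

This conformer (eclipsed): SH(0°)/iPr(0°) eclipsed 3.7; OCH3(120°)/COOH(120°) eclipsed 3.0; H(240°)/Et(240°) eclipsed 1.6 → 8.3 kcal/mol.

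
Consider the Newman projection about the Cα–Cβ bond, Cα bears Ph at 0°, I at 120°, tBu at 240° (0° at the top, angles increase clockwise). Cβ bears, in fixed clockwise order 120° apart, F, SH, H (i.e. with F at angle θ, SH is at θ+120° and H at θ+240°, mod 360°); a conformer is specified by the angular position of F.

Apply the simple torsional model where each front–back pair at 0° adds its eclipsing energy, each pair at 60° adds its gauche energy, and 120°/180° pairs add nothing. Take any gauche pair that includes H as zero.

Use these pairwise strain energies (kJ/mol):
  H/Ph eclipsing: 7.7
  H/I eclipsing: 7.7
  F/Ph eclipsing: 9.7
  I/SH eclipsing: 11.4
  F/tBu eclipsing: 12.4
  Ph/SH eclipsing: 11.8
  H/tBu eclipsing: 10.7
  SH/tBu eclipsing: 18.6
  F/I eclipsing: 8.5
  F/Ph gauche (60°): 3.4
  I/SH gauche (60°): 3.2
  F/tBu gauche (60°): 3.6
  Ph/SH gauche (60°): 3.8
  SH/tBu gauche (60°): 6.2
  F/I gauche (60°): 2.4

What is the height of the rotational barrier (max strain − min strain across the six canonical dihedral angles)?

20.8 kJ/mol

F at 0° (eclipsed): Ph(0°)/F(0°) eclipsed 9.7; I(120°)/SH(120°) eclipsed 11.4; tBu(240°)/H(240°) eclipsed 10.7 → 31.8 kJ/mol.
F at 60° (staggered): Ph(0°)/F(60°) gauche 3.4; I(120°)/F(60°) gauche 2.4; I(120°)/SH(180°) gauche 3.2; tBu(240°)/SH(180°) gauche 6.2 → 15.2 kJ/mol.
F at 120° (eclipsed): Ph(0°)/H(0°) eclipsed 7.7; I(120°)/F(120°) eclipsed 8.5; tBu(240°)/SH(240°) eclipsed 18.6 → 34.8 kJ/mol.
F at 180° (staggered): Ph(0°)/SH(300°) gauche 3.8; I(120°)/F(180°) gauche 2.4; tBu(240°)/F(180°) gauche 3.6; tBu(240°)/SH(300°) gauche 6.2 → 16.0 kJ/mol.
F at 240° (eclipsed): Ph(0°)/SH(0°) eclipsed 11.8; I(120°)/H(120°) eclipsed 7.7; tBu(240°)/F(240°) eclipsed 12.4 → 31.9 kJ/mol.
F at 300° (staggered): Ph(0°)/F(300°) gauche 3.4; Ph(0°)/SH(60°) gauche 3.8; I(120°)/SH(60°) gauche 3.2; tBu(240°)/F(300°) gauche 3.6 → 14.0 kJ/mol.
Max at 120° (34.8 kJ/mol), min at 300° (14.0 kJ/mol); barrier = 20.8 kJ/mol.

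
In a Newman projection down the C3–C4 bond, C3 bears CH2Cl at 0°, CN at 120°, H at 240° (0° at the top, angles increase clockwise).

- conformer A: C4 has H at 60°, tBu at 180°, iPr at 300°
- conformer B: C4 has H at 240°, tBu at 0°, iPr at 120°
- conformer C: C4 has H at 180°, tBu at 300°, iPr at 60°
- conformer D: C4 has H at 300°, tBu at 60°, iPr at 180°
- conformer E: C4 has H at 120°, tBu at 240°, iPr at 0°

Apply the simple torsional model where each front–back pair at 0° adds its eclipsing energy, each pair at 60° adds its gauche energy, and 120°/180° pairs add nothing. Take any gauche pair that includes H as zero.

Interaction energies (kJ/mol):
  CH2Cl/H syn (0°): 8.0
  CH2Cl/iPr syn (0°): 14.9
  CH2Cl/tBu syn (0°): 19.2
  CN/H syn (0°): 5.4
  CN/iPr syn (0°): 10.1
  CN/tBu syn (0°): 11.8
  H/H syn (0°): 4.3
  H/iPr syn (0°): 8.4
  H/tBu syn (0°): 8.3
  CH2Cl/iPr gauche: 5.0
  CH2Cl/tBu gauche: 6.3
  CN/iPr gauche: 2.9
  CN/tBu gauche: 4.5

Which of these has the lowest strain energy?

A (staggered): CH2Cl(0°)/iPr(300°) gauche 5.0; CN(120°)/tBu(180°) gauche 4.5 → 9.5 kJ/mol.
B (eclipsed): CH2Cl(0°)/tBu(0°) eclipsed 19.2; CN(120°)/iPr(120°) eclipsed 10.1; H(240°)/H(240°) eclipsed 4.3 → 33.6 kJ/mol.
C (staggered): CH2Cl(0°)/tBu(300°) gauche 6.3; CH2Cl(0°)/iPr(60°) gauche 5.0; CN(120°)/iPr(60°) gauche 2.9 → 14.2 kJ/mol.
D (staggered): CH2Cl(0°)/tBu(60°) gauche 6.3; CN(120°)/tBu(60°) gauche 4.5; CN(120°)/iPr(180°) gauche 2.9 → 13.7 kJ/mol.
E (eclipsed): CH2Cl(0°)/iPr(0°) eclipsed 14.9; CN(120°)/H(120°) eclipsed 5.4; H(240°)/tBu(240°) eclipsed 8.3 → 28.6 kJ/mol.
A has the lowest total (9.5 kJ/mol).

A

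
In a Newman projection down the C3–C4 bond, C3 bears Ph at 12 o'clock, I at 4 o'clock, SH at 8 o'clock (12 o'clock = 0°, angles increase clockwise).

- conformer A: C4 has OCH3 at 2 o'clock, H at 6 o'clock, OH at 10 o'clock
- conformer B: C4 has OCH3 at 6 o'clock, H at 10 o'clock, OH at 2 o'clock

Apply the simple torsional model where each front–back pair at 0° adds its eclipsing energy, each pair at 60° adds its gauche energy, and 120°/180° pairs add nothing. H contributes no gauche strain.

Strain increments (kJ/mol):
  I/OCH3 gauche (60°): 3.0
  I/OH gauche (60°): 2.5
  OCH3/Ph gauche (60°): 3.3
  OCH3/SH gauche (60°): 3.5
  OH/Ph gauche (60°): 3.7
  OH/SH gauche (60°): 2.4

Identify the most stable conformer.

A is staggered. Ph at 0° is gauche with OCH3 at 60° (3.3); Ph at 0° is gauche with OH at 300° (3.7); I at 120° is gauche with OCH3 at 60° (3.0); SH at 240° is gauche with OH at 300° (2.4). Total 12.4 kJ/mol.
B is staggered. Ph at 0° is gauche with OH at 60° (3.7); I at 120° is gauche with OCH3 at 180° (3.0); I at 120° is gauche with OH at 60° (2.5); SH at 240° is gauche with OCH3 at 180° (3.5). Total 12.7 kJ/mol.
A has the lowest total (12.4 kJ/mol).

A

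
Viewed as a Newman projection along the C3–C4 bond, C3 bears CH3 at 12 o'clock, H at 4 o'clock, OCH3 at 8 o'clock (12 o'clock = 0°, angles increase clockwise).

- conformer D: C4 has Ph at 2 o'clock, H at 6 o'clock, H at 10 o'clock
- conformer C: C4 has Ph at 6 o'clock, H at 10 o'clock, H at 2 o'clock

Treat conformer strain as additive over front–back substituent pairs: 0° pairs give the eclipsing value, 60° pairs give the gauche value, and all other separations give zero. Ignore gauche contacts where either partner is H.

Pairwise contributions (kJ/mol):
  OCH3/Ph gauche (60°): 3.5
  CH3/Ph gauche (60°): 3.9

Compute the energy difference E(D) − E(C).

D (staggered): CH3(0°)/Ph(60°) gauche 3.9 → 3.9 kJ/mol.
C (staggered): OCH3(240°)/Ph(180°) gauche 3.5 → 3.5 kJ/mol.
E(D) − E(C) = 3.9 − 3.5 = +0.4 kJ/mol.

+0.4 kJ/mol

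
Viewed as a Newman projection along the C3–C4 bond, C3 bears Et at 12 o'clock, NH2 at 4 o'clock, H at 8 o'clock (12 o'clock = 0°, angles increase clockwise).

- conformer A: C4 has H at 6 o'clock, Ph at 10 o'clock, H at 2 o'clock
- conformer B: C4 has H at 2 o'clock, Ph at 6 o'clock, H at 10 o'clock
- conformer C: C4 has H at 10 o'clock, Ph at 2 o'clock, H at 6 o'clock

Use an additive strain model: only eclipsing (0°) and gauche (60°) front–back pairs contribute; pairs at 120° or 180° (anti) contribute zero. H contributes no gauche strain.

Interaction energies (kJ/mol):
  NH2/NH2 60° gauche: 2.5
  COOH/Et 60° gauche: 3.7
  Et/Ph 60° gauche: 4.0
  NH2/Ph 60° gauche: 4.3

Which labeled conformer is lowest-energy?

A

A (staggered): Et(0°)/Ph(300°) gauche 4.0 → 4.0 kJ/mol.
B (staggered): NH2(120°)/Ph(180°) gauche 4.3 → 4.3 kJ/mol.
C (staggered): Et(0°)/Ph(60°) gauche 4.0; NH2(120°)/Ph(60°) gauche 4.3 → 8.3 kJ/mol.
A has the lowest total (4.0 kJ/mol).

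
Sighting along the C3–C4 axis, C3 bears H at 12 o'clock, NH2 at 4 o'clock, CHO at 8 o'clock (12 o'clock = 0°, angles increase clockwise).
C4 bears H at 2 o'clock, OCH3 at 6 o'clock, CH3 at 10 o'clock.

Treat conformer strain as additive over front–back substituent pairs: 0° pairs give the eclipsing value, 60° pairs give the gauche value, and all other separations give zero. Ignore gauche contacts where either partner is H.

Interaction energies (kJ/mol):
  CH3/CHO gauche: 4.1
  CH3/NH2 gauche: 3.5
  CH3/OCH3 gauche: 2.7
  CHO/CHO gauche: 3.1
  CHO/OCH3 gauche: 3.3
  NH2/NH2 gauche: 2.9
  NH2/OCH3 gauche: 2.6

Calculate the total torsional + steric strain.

10.0 kJ/mol

This conformer is staggered. NH2 at 120° is gauche with OCH3 at 180° (2.6); CHO at 240° is gauche with OCH3 at 180° (3.3); CHO at 240° is gauche with CH3 at 300° (4.1). Total 10.0 kJ/mol.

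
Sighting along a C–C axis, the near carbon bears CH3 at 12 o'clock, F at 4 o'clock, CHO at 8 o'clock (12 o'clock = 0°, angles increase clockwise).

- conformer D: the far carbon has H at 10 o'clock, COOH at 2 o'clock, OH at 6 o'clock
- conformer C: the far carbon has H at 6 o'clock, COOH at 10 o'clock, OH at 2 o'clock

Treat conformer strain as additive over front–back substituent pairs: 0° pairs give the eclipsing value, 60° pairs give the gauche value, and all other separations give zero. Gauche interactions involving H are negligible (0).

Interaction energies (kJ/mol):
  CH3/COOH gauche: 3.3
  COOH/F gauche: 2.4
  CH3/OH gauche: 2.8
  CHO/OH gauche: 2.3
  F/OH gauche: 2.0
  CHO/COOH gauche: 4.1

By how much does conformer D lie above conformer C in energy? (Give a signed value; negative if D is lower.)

-2.2 kJ/mol

D (staggered): CH3–COOH gauche, F–COOH gauche, F–OH gauche, CHO–OH gauche; 3.3 + 2.4 + 2.0 + 2.3 = 10.0 kJ/mol.
C (staggered): CH3–COOH gauche, CH3–OH gauche, F–OH gauche, CHO–COOH gauche; 3.3 + 2.8 + 2.0 + 4.1 = 12.2 kJ/mol.
E(D) − E(C) = 10.0 − 12.2 = -2.2 kJ/mol.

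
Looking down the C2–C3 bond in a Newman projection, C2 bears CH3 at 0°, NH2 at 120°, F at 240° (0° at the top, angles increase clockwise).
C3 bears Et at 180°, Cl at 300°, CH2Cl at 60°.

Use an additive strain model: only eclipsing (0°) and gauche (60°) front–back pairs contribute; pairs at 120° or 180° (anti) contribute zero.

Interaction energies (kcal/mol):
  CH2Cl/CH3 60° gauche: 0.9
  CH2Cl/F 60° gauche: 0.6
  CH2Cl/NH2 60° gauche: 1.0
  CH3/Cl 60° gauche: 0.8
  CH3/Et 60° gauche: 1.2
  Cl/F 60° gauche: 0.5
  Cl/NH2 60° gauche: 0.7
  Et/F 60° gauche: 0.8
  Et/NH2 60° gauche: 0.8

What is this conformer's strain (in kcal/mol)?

This conformer (staggered): CH3–Cl gauche, CH3–CH2Cl gauche, NH2–Et gauche, NH2–CH2Cl gauche, F–Et gauche, F–Cl gauche; 0.8 + 0.9 + 0.8 + 1.0 + 0.8 + 0.5 = 4.8 kcal/mol.

4.8 kcal/mol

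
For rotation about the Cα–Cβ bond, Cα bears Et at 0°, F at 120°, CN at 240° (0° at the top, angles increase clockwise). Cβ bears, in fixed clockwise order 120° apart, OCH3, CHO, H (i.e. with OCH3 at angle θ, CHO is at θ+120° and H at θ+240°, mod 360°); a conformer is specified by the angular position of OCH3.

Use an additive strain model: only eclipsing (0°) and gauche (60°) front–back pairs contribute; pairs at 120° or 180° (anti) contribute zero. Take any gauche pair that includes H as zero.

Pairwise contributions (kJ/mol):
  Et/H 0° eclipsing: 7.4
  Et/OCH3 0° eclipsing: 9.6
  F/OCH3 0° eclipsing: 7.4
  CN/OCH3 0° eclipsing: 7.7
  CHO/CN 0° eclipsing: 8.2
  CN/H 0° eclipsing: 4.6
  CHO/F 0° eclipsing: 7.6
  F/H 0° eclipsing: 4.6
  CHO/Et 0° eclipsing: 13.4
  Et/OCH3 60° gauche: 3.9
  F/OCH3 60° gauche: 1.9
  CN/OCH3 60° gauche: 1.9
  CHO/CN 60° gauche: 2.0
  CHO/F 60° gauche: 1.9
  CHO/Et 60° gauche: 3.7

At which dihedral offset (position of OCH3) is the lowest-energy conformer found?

180°

OCH3 at 0° (eclipsed): Et(0°)/OCH3(0°) eclipsed 9.6; F(120°)/CHO(120°) eclipsed 7.6; CN(240°)/H(240°) eclipsed 4.6 → 21.8 kJ/mol.
OCH3 at 60° (staggered): Et(0°)/OCH3(60°) gauche 3.9; F(120°)/OCH3(60°) gauche 1.9; F(120°)/CHO(180°) gauche 1.9; CN(240°)/CHO(180°) gauche 2.0 → 9.7 kJ/mol.
OCH3 at 120° (eclipsed): Et(0°)/H(0°) eclipsed 7.4; F(120°)/OCH3(120°) eclipsed 7.4; CN(240°)/CHO(240°) eclipsed 8.2 → 23.0 kJ/mol.
OCH3 at 180° (staggered): Et(0°)/CHO(300°) gauche 3.7; F(120°)/OCH3(180°) gauche 1.9; CN(240°)/OCH3(180°) gauche 1.9; CN(240°)/CHO(300°) gauche 2.0 → 9.5 kJ/mol.
OCH3 at 240° (eclipsed): Et(0°)/CHO(0°) eclipsed 13.4; F(120°)/H(120°) eclipsed 4.6; CN(240°)/OCH3(240°) eclipsed 7.7 → 25.7 kJ/mol.
OCH3 at 300° (staggered): Et(0°)/OCH3(300°) gauche 3.9; Et(0°)/CHO(60°) gauche 3.7; F(120°)/CHO(60°) gauche 1.9; CN(240°)/OCH3(300°) gauche 1.9 → 11.4 kJ/mol.
The minimum (9.5 kJ/mol) occurs with OCH3 at 180°.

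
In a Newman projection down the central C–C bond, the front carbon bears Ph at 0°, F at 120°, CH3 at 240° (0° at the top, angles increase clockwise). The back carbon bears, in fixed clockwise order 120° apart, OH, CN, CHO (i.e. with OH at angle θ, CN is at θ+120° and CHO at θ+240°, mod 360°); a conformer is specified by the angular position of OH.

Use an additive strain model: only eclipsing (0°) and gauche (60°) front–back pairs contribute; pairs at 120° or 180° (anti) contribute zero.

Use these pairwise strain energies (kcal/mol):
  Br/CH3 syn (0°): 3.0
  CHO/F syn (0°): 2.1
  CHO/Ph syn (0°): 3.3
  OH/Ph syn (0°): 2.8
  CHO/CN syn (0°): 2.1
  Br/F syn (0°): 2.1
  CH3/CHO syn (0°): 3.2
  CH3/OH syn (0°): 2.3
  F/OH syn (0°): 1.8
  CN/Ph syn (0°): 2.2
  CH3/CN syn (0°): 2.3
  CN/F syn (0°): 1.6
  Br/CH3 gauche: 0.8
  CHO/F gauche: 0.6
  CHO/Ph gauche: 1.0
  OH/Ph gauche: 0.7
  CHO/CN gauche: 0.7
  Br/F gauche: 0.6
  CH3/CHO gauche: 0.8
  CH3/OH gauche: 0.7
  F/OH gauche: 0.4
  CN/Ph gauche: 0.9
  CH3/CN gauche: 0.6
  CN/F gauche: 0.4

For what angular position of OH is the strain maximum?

OH at 0° (eclipsed): Ph–OH eclipsed, F–CN eclipsed, CH3–CHO eclipsed; 2.8 + 1.6 + 3.2 = 7.6 kcal/mol.
OH at 60° (staggered): Ph–OH gauche, Ph–CHO gauche, F–OH gauche, F–CN gauche, CH3–CN gauche, CH3–CHO gauche; 0.7 + 1.0 + 0.4 + 0.4 + 0.6 + 0.8 = 3.9 kcal/mol.
OH at 120° (eclipsed): Ph–CHO eclipsed, F–OH eclipsed, CH3–CN eclipsed; 3.3 + 1.8 + 2.3 = 7.4 kcal/mol.
OH at 180° (staggered): Ph–CN gauche, Ph–CHO gauche, F–OH gauche, F–CHO gauche, CH3–OH gauche, CH3–CN gauche; 0.9 + 1.0 + 0.4 + 0.6 + 0.7 + 0.6 = 4.2 kcal/mol.
OH at 240° (eclipsed): Ph–CN eclipsed, F–CHO eclipsed, CH3–OH eclipsed; 2.2 + 2.1 + 2.3 = 6.6 kcal/mol.
OH at 300° (staggered): Ph–OH gauche, Ph–CN gauche, F–CN gauche, F–CHO gauche, CH3–OH gauche, CH3–CHO gauche; 0.7 + 0.9 + 0.4 + 0.6 + 0.7 + 0.8 = 4.1 kcal/mol.
The maximum (7.6 kcal/mol) occurs with OH at 0°.

0°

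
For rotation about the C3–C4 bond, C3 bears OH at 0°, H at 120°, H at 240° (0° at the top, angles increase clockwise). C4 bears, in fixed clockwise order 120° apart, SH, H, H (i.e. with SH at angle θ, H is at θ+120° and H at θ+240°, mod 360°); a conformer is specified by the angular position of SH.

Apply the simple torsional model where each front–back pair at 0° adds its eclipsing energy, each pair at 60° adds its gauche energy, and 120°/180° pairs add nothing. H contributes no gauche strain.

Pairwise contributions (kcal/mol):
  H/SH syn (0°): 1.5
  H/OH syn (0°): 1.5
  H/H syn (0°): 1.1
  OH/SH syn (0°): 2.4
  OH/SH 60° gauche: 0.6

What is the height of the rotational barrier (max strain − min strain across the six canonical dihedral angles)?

4.6 kcal/mol

SH at 0° (eclipsed): OH–SH eclipsed, H–H eclipsed, H–H eclipsed; 2.4 + 1.1 + 1.1 = 4.6 kcal/mol.
SH at 60° (staggered): OH–SH gauche; 0.6 = 0.6 kcal/mol.
SH at 120° (eclipsed): OH–H eclipsed, H–SH eclipsed, H–H eclipsed; 1.5 + 1.5 + 1.1 = 4.1 kcal/mol.
SH at 180° (staggered): no non-H gauche contacts → 0.0 kcal/mol.
SH at 240° (eclipsed): OH–H eclipsed, H–H eclipsed, H–SH eclipsed; 1.5 + 1.1 + 1.5 = 4.1 kcal/mol.
SH at 300° (staggered): OH–SH gauche; 0.6 = 0.6 kcal/mol.
Max at 0° (4.6 kcal/mol), min at 180° (0.0 kcal/mol); barrier = 4.6 kcal/mol.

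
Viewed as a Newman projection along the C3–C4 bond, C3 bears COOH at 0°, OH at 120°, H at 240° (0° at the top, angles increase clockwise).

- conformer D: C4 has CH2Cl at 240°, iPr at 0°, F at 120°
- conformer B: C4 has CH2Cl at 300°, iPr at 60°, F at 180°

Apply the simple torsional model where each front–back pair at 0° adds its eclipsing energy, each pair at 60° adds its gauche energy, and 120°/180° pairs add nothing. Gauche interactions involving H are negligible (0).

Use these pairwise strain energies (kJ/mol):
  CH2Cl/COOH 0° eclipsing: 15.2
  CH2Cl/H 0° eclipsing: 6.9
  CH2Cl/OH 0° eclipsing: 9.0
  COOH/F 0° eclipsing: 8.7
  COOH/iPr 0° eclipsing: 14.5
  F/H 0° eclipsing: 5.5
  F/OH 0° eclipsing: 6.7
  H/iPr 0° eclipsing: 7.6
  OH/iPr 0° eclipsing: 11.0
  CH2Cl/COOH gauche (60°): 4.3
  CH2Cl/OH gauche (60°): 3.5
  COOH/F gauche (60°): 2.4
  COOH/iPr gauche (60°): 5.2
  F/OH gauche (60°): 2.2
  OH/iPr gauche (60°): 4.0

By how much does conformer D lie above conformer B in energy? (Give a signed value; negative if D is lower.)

+12.4 kJ/mol

D (eclipsed): COOH(0°)/iPr(0°) eclipsed 14.5; OH(120°)/F(120°) eclipsed 6.7; H(240°)/CH2Cl(240°) eclipsed 6.9 → 28.1 kJ/mol.
B (staggered): COOH(0°)/CH2Cl(300°) gauche 4.3; COOH(0°)/iPr(60°) gauche 5.2; OH(120°)/iPr(60°) gauche 4.0; OH(120°)/F(180°) gauche 2.2 → 15.7 kJ/mol.
E(D) − E(B) = 28.1 − 15.7 = +12.4 kJ/mol.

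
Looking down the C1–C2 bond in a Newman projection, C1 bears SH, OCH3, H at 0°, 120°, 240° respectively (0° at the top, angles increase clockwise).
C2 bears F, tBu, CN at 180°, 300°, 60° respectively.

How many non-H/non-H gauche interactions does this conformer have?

Non-H gauche pairs: SH(0°)/tBu(300°); SH(0°)/CN(60°); OCH3(120°)/F(180°); OCH3(120°)/CN(60°) — 4 interactions.

4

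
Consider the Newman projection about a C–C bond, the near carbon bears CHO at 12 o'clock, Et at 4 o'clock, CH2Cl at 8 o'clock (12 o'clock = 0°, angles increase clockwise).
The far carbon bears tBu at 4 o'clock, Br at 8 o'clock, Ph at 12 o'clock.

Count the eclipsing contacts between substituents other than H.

3

Non-H eclipsing pairs: CHO(0°)/Ph(0°); Et(120°)/tBu(120°); CH2Cl(240°)/Br(240°) — 3 interactions.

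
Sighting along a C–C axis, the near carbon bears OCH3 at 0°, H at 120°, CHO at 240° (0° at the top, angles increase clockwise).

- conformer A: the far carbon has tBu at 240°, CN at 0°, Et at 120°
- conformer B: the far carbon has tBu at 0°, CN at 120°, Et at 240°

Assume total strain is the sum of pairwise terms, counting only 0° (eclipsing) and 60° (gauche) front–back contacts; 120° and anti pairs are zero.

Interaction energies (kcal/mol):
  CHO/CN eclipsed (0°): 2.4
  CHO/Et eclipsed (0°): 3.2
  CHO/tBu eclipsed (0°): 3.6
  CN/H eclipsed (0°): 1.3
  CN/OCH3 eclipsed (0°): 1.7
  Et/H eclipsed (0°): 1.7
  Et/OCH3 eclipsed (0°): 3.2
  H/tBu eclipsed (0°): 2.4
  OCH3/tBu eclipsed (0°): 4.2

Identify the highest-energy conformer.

B

A (eclipsed): OCH3–CN eclipsed, H–Et eclipsed, CHO–tBu eclipsed; 1.7 + 1.7 + 3.6 = 7.0 kcal/mol.
B (eclipsed): OCH3–tBu eclipsed, H–CN eclipsed, CHO–Et eclipsed; 4.2 + 1.3 + 3.2 = 8.7 kcal/mol.
B has the highest total (8.7 kcal/mol).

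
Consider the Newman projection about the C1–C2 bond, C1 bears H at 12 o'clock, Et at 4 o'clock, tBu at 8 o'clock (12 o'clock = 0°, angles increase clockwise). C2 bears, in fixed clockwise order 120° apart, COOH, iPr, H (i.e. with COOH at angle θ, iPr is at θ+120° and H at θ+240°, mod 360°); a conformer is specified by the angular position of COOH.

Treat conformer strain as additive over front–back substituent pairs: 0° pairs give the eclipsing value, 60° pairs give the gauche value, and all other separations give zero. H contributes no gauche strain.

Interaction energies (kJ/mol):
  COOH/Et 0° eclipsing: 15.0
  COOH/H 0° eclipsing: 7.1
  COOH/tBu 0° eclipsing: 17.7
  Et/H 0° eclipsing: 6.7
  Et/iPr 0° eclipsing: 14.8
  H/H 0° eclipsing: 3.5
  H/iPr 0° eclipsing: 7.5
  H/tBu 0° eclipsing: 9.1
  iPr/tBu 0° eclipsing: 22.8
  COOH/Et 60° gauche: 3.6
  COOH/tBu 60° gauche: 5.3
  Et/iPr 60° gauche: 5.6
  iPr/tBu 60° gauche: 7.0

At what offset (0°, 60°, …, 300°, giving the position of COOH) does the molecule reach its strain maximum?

COOH at 0° is eclipsed. H at 0° is eclipsed with COOH at 0° (7.1); Et at 120° is eclipsed with iPr at 120° (14.8); tBu at 240° is eclipsed with H at 240° (9.1). Total 31.0 kJ/mol.
COOH at 60° is staggered. Et at 120° is gauche with COOH at 60° (3.6); Et at 120° is gauche with iPr at 180° (5.6); tBu at 240° is gauche with iPr at 180° (7.0). Total 16.2 kJ/mol.
COOH at 120° is eclipsed. H at 0° is eclipsed with H at 0° (3.5); Et at 120° is eclipsed with COOH at 120° (15.0); tBu at 240° is eclipsed with iPr at 240° (22.8). Total 41.3 kJ/mol.
COOH at 180° is staggered. Et at 120° is gauche with COOH at 180° (3.6); tBu at 240° is gauche with COOH at 180° (5.3); tBu at 240° is gauche with iPr at 300° (7.0). Total 15.9 kJ/mol.
COOH at 240° is eclipsed. H at 0° is eclipsed with iPr at 0° (7.5); Et at 120° is eclipsed with H at 120° (6.7); tBu at 240° is eclipsed with COOH at 240° (17.7). Total 31.9 kJ/mol.
COOH at 300° is staggered. Et at 120° is gauche with iPr at 60° (5.6); tBu at 240° is gauche with COOH at 300° (5.3). Total 10.9 kJ/mol.
The maximum (41.3 kJ/mol) occurs with COOH at 120°.

120°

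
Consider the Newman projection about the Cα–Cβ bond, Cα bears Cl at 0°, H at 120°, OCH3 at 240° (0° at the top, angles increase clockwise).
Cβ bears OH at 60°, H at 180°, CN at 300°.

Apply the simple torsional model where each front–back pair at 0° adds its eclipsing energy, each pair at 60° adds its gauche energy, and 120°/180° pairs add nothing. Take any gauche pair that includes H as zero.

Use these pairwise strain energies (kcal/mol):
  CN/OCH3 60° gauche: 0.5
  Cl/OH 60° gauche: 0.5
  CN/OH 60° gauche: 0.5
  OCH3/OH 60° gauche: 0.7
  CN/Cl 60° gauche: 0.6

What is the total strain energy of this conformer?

1.6 kcal/mol

This conformer (staggered): Cl–OH gauche, Cl–CN gauche, OCH3–CN gauche; 0.5 + 0.6 + 0.5 = 1.6 kcal/mol.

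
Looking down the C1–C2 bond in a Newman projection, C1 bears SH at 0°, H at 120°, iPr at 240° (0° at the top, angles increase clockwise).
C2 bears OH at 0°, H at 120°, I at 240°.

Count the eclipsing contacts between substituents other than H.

Non-H eclipsing pairs: SH(0°)/OH(0°); iPr(240°)/I(240°) — 2 interactions.

2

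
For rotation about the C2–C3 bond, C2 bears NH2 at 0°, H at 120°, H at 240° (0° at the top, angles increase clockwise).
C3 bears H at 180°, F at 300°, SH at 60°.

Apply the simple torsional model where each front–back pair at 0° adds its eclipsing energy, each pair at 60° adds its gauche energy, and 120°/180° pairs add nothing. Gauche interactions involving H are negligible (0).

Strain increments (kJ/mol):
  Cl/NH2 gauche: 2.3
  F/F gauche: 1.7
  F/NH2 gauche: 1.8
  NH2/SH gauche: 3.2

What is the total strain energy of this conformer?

This conformer is staggered. NH2 at 0° is gauche with F at 300° (1.8); NH2 at 0° is gauche with SH at 60° (3.2). Total 5.0 kJ/mol.

5.0 kJ/mol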